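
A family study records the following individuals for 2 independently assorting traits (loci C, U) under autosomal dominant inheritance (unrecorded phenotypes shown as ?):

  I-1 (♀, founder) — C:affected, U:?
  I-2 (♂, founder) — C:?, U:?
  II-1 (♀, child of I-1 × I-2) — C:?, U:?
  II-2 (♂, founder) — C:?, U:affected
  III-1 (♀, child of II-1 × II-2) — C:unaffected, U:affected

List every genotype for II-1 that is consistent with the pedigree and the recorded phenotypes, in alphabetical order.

II-1 ∈ {Cc UU, Cc Uu, Cc uu, cc UU, cc Uu, cc uu}

C/I-1 aff ·: Cc|CC
C/I-2 ? ·: cc|Cc|CC
C/II-1 ? I-1×I-2: cc|Cc
C/II-2 ? ·: cc|Cc
C/III-1 un II-1×II-2: cc
⇒ C over [I-1,I-2,II-1,II-2,III-1]: 14 consistent
U/I-1 ? ·: uu|Uu|UU
U/I-2 ? ·: uu|Uu|UU
U/II-1 ? I-1×I-2: uu|Uu|UU
U/II-2 aff ·: Uu|UU
U/III-1 aff II-1×II-2: Uu|UU
⇒ U over [I-1,I-2,II-1,II-2,III-1]: 48 consistent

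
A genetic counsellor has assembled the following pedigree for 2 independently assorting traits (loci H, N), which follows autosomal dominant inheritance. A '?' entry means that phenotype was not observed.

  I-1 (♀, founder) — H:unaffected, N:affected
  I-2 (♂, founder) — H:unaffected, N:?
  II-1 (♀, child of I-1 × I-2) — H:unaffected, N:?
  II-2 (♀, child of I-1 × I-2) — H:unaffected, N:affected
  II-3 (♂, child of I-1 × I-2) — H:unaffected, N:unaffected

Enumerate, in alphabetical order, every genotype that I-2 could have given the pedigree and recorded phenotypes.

I-2 ∈ {hh Nn, hh nn}

H/I-1 un ·: hh
H/I-2 un ·: hh
H/II-1 un I-1×I-2: hh
H/II-2 un I-1×I-2: hh
H/II-3 un I-1×I-2: hh
⇒ H over [I-1,I-2,II-1,II-2,II-3]: 1 consistent
N/I-1 aff ·: Nn
N/I-2 ? ·: nn|Nn
N/II-1 ? I-1×I-2: nn|Nn|NN
N/II-2 aff I-1×I-2: Nn|NN
N/II-3 un I-1×I-2: nn
⇒ N over [I-1,I-2,II-1,II-2,II-3]: 8 consistent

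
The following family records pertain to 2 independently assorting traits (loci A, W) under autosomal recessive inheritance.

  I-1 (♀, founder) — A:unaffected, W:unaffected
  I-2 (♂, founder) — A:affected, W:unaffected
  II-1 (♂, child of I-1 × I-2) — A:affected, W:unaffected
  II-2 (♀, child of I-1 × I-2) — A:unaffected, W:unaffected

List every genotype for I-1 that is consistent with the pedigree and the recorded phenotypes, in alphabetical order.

I-1 ∈ {Aa WW, Aa Ww}

A/I-1 un ·: Aa
A/I-2 aff ·: aa
A/II-1 aff I-1×I-2: aa
A/II-2 un I-1×I-2: Aa
⇒ A over [I-1,I-2,II-1,II-2]: 1 consistent
W/I-1 un ·: WW|Ww
W/I-2 un ·: WW|Ww
W/II-1 un I-1×I-2: WW|Ww
W/II-2 un I-1×I-2: WW|Ww
⇒ W over [I-1,I-2,II-1,II-2]: 13 consistent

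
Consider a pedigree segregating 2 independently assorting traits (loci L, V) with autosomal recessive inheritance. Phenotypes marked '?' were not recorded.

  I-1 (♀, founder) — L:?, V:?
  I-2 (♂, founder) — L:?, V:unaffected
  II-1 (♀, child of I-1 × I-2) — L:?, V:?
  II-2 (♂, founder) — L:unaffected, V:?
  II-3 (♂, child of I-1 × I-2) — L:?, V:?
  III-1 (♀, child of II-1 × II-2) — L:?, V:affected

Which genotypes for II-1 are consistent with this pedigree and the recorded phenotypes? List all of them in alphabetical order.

L/I-1 ? ·: LL|Ll|ll
L/I-2 ? ·: LL|Ll|ll
L/II-1 ? I-1×I-2: LL|Ll|ll
L/II-2 un ·: LL|Ll
L/II-3 ? I-1×I-2: LL|Ll|ll
L/III-1 ? II-1×II-2: LL|Ll|ll
⇒ L over [I-1,I-2,II-1,II-2,II-3,III-1]: 113 consistent
V/I-1 ? ·: VV|Vv|vv
V/I-2 un ·: VV|Vv
V/II-1 ? I-1×I-2: Vv|vv
V/II-2 ? ·: Vv|vv
V/II-3 ? I-1×I-2: VV|Vv|vv
V/III-1 aff II-1×II-2: vv
⇒ V over [I-1,I-2,II-1,II-2,II-3,III-1]: 30 consistent

II-1 ∈ {LL Vv, LL vv, Ll Vv, Ll vv, ll Vv, ll vv}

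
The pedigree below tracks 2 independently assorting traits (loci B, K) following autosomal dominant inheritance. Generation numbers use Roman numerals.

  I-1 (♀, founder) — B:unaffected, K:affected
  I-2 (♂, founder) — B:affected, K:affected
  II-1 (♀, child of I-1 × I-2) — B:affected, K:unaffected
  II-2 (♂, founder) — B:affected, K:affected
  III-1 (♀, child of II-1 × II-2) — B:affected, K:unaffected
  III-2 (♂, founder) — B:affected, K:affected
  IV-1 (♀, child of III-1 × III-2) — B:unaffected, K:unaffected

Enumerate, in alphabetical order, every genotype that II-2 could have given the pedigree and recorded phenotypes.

B/I-1 un ·: bb
B/I-2 aff ·: Bb|BB
B/II-1 aff I-1×I-2: Bb
B/II-2 aff ·: Bb|BB
B/III-1 aff II-1×II-2: Bb
B/III-2 aff ·: Bb
B/IV-1 un III-1×III-2: bb
⇒ B over [I-1,I-2,II-1,II-2,III-1,III-2,IV-1]: 4 consistent
K/I-1 aff ·: Kk
K/I-2 aff ·: Kk
K/II-1 un I-1×I-2: kk
K/II-2 aff ·: Kk
K/III-1 un II-1×II-2: kk
K/III-2 aff ·: Kk
K/IV-1 un III-1×III-2: kk
⇒ K over [I-1,I-2,II-1,II-2,III-1,III-2,IV-1]: 1 consistent

II-2 ∈ {BB Kk, Bb Kk}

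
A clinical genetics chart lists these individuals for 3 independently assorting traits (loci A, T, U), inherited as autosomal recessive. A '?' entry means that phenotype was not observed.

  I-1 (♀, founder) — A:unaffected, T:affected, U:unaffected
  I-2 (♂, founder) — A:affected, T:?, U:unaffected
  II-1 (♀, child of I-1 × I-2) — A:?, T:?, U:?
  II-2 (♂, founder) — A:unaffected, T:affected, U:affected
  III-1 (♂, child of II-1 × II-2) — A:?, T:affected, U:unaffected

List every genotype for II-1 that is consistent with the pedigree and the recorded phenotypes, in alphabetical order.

A/I-1 un ·: AA|Aa
A/I-2 aff ·: aa
A/II-1 ? I-1×I-2: Aa|aa
A/II-2 un ·: AA|Aa
A/III-1 ? II-1×II-2: AA|Aa|aa
⇒ A over [I-1,I-2,II-1,II-2,III-1]: 13 consistent
T/I-1 aff ·: tt
T/I-2 ? ·: TT|Tt|tt
T/II-1 ? I-1×I-2: Tt|tt
T/II-2 aff ·: tt
T/III-1 aff II-1×II-2: tt
⇒ T over [I-1,I-2,II-1,II-2,III-1]: 4 consistent
U/I-1 un ·: UU|Uu
U/I-2 un ·: UU|Uu
U/II-1 ? I-1×I-2: UU|Uu
U/II-2 aff ·: uu
U/III-1 un II-1×II-2: Uu
⇒ U over [I-1,I-2,II-1,II-2,III-1]: 7 consistent

II-1 ∈ {Aa Tt UU, Aa Tt Uu, Aa tt UU, Aa tt Uu, aa Tt UU, aa Tt Uu, aa tt UU, aa tt Uu}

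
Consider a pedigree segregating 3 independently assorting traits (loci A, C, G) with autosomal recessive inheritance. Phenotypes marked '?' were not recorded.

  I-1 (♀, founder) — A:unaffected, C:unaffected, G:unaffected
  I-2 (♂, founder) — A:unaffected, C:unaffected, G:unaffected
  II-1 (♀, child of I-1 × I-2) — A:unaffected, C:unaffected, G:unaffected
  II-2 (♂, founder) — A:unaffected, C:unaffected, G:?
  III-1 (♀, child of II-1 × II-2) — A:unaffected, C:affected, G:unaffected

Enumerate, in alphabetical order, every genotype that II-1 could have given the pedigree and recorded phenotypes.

A/I-1 un ·: AA|Aa
A/I-2 un ·: AA|Aa
A/II-1 un I-1×I-2: AA|Aa
A/II-2 un ·: AA|Aa
A/III-1 un II-1×II-2: AA|Aa
⇒ A over [I-1,I-2,II-1,II-2,III-1]: 24 consistent
C/I-1 un ·: CC|Cc
C/I-2 un ·: CC|Cc
C/II-1 un I-1×I-2: Cc
C/II-2 un ·: Cc
C/III-1 aff II-1×II-2: cc
⇒ C over [I-1,I-2,II-1,II-2,III-1]: 3 consistent
G/I-1 un ·: GG|Gg
G/I-2 un ·: GG|Gg
G/II-1 un I-1×I-2: GG|Gg
G/II-2 ? ·: GG|Gg|gg
G/III-1 un II-1×II-2: GG|Gg
⇒ G over [I-1,I-2,II-1,II-2,III-1]: 31 consistent

II-1 ∈ {AA Cc GG, AA Cc Gg, Aa Cc GG, Aa Cc Gg}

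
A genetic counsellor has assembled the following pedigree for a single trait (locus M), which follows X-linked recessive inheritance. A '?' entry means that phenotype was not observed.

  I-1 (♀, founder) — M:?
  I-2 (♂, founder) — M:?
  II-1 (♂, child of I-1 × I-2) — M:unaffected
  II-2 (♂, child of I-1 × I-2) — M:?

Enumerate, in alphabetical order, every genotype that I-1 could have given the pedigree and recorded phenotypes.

M/I-1 ? ·: X^MX^M|X^MX^m
M/I-2 ? ·: X^MY|X^mY
M/II-1 un I-1×I-2: X^MY
M/II-2 ? I-1×I-2: X^MY|X^mY
⇒ M over [I-1,I-2,II-1,II-2]: 6 consistent

I-1 ∈ {X^MX^M, X^MX^m}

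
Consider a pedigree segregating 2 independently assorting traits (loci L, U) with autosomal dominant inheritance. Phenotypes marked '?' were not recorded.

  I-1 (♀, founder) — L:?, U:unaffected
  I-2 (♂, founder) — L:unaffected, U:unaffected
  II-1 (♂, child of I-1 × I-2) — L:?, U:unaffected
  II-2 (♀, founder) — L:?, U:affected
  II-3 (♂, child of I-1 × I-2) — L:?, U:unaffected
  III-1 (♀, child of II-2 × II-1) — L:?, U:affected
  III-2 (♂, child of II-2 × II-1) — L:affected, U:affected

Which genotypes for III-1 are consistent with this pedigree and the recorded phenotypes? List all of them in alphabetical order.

III-1 ∈ {LL Uu, Ll Uu, ll Uu}

L/I-1 ? ·: ll|Ll|LL
L/I-2 un ·: ll
L/II-1 ? I-1×I-2: ll|Ll
L/II-2 ? ·: ll|Ll|LL
L/II-3 ? I-1×I-2: ll|Ll
L/III-1 ? II-2×II-1: ll|Ll|LL
L/III-2 aff II-2×II-1: Ll|LL
⇒ L over [I-1,I-2,II-1,II-2,II-3,III-1,III-2]: 45 consistent
U/I-1 un ·: uu
U/I-2 un ·: uu
U/II-1 un I-1×I-2: uu
U/II-2 aff ·: Uu|UU
U/II-3 un I-1×I-2: uu
U/III-1 aff II-2×II-1: Uu
U/III-2 aff II-2×II-1: Uu
⇒ U over [I-1,I-2,II-1,II-2,II-3,III-1,III-2]: 2 consistent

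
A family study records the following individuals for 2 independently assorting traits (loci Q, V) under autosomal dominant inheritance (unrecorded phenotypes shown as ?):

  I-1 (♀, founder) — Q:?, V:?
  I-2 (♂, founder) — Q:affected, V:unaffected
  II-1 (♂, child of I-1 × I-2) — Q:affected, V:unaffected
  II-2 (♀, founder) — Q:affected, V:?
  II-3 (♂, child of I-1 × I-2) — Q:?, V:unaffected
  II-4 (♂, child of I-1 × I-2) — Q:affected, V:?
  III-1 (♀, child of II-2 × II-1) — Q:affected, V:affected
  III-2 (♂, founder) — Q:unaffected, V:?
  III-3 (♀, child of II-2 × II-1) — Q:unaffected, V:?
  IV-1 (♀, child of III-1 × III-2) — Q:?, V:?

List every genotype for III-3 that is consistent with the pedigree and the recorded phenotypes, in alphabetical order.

Q/I-1 ? ·: qq|Qq|QQ
Q/I-2 aff ·: Qq|QQ
Q/II-1 aff I-1×I-2: Qq
Q/II-2 aff ·: Qq
Q/II-3 ? I-1×I-2: qq|Qq|QQ
Q/II-4 aff I-1×I-2: Qq|QQ
Q/III-1 aff II-2×II-1: Qq|QQ
Q/III-2 un ·: qq
Q/III-3 un II-2×II-1: qq
Q/IV-1 ? III-1×III-2: qq|Qq
⇒ Q over [I-1,I-2,II-1,II-2,II-3,II-4,III-1,III-2,III-3,IV-1]: 51 consistent
V/I-1 ? ·: vv|Vv
V/I-2 un ·: vv
V/II-1 un I-1×I-2: vv
V/II-2 ? ·: Vv|VV
V/II-3 un I-1×I-2: vv
V/II-4 ? I-1×I-2: vv|Vv
V/III-1 aff II-2×II-1: Vv
V/III-2 ? ·: vv|Vv|VV
V/III-3 ? II-2×II-1: vv|Vv
V/IV-1 ? III-1×III-2: vv|Vv|VV
⇒ V over [I-1,I-2,II-1,II-2,II-3,II-4,III-1,III-2,III-3,IV-1]: 63 consistent

III-3 ∈ {qq Vv, qq vv}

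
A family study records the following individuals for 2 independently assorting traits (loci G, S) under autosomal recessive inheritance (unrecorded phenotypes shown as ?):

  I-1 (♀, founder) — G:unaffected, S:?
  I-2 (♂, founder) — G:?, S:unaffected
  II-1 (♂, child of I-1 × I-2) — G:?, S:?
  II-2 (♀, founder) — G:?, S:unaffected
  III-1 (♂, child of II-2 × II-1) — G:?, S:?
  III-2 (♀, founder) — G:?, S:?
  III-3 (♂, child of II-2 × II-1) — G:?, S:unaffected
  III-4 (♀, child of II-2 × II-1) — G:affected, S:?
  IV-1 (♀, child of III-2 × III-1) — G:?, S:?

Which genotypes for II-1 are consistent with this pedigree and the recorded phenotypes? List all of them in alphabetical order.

G/I-1 un ·: GG|Gg
G/I-2 ? ·: GG|Gg|gg
G/II-1 ? I-1×I-2: Gg|gg
G/II-2 ? ·: Gg|gg
G/III-1 ? II-2×II-1: GG|Gg|gg
G/III-2 ? ·: GG|Gg|gg
G/III-3 ? II-2×II-1: GG|Gg|gg
G/III-4 aff II-2×II-1: gg
G/IV-1 ? III-2×III-1: GG|Gg|gg
⇒ G over [I-1,I-2,II-1,II-2,III-1,III-2,III-3,III-4,IV-1]: 387 consistent
S/I-1 ? ·: SS|Ss|ss
S/I-2 un ·: SS|Ss
S/II-1 ? I-1×I-2: SS|Ss|ss
S/II-2 un ·: SS|Ss
S/III-1 ? II-2×II-1: SS|Ss|ss
S/III-2 ? ·: SS|Ss|ss
S/III-3 un II-2×II-1: SS|Ss
S/III-4 ? II-2×II-1: SS|Ss|ss
S/IV-1 ? III-2×III-1: SS|Ss|ss
⇒ S over [I-1,I-2,II-1,II-2,III-1,III-2,III-3,III-4,IV-1]: 920 consistent

II-1 ∈ {Gg SS, Gg Ss, Gg ss, gg SS, gg Ss, gg ss}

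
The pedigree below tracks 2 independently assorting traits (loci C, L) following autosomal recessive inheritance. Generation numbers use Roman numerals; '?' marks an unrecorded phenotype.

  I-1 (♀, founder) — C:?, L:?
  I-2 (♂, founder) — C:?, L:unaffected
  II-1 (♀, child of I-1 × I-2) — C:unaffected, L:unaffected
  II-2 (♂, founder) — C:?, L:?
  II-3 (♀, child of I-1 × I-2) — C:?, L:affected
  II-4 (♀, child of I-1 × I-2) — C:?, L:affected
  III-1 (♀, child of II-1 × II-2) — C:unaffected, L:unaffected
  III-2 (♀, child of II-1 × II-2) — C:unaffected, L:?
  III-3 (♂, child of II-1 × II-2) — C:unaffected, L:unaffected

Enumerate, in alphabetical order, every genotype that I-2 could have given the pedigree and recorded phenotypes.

I-2 ∈ {CC Ll, Cc Ll, cc Ll}

C/I-1 ? ·: CC|Cc|cc
C/I-2 ? ·: CC|Cc|cc
C/II-1 un I-1×I-2: CC|Cc
C/II-2 ? ·: CC|Cc|cc
C/II-3 ? I-1×I-2: CC|Cc|cc
C/II-4 ? I-1×I-2: CC|Cc|cc
C/III-1 un II-1×II-2: CC|Cc
C/III-2 un II-1×II-2: CC|Cc
C/III-3 un II-1×II-2: CC|Cc
⇒ C over [I-1,I-2,II-1,II-2,II-3,II-4,III-1,III-2,III-3]: 639 consistent
L/I-1 ? ·: Ll|ll
L/I-2 un ·: Ll
L/II-1 un I-1×I-2: LL|Ll
L/II-2 ? ·: LL|Ll|ll
L/II-3 aff I-1×I-2: ll
L/II-4 aff I-1×I-2: ll
L/III-1 un II-1×II-2: LL|Ll
L/III-2 ? II-1×II-2: LL|Ll|ll
L/III-3 un II-1×II-2: LL|Ll
⇒ L over [I-1,I-2,II-1,II-2,II-3,II-4,III-1,III-2,III-3]: 54 consistent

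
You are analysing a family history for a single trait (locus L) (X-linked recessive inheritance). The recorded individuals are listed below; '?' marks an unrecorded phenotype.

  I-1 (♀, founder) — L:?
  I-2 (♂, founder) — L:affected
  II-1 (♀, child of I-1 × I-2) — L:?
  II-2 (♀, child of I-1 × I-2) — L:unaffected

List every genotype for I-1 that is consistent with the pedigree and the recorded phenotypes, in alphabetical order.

I-1 ∈ {X^LX^L, X^LX^l}

L/I-1 ? ·: X^LX^L|X^LX^l
L/I-2 aff ·: X^lY
L/II-1 ? I-1×I-2: X^LX^l|X^lX^l
L/II-2 un I-1×I-2: X^LX^l
⇒ L over [I-1,I-2,II-1,II-2]: 3 consistent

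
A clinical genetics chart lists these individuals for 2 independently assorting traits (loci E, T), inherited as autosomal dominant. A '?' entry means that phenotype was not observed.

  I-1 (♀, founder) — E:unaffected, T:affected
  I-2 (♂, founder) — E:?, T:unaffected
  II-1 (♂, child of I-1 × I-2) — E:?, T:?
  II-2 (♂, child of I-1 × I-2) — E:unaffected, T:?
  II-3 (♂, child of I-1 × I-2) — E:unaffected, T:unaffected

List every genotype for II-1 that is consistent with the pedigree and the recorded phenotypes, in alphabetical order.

E/I-1 un ·: ee
E/I-2 ? ·: ee|Ee
E/II-1 ? I-1×I-2: ee|Ee
E/II-2 un I-1×I-2: ee
E/II-3 un I-1×I-2: ee
⇒ E over [I-1,I-2,II-1,II-2,II-3]: 3 consistent
T/I-1 aff ·: Tt
T/I-2 un ·: tt
T/II-1 ? I-1×I-2: tt|Tt
T/II-2 ? I-1×I-2: tt|Tt
T/II-3 un I-1×I-2: tt
⇒ T over [I-1,I-2,II-1,II-2,II-3]: 4 consistent

II-1 ∈ {Ee Tt, Ee tt, ee Tt, ee tt}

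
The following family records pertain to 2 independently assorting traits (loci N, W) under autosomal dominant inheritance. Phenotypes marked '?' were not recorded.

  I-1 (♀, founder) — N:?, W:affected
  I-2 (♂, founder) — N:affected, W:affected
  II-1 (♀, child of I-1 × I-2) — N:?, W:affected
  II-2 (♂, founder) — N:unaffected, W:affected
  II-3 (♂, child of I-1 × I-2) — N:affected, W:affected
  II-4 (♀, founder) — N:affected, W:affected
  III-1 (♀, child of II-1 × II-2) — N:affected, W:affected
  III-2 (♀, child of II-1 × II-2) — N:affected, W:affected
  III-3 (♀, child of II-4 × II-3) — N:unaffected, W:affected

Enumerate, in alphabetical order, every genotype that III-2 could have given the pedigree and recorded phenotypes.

III-2 ∈ {Nn WW, Nn Ww}

N/I-1 ? ·: nn|Nn|NN
N/I-2 aff ·: Nn|NN
N/II-1 ? I-1×I-2: Nn|NN
N/II-2 un ·: nn
N/II-3 aff I-1×I-2: Nn
N/II-4 aff ·: Nn
N/III-1 aff II-1×II-2: Nn
N/III-2 aff II-1×II-2: Nn
N/III-3 un II-4×II-3: nn
⇒ N over [I-1,I-2,II-1,II-2,II-3,II-4,III-1,III-2,III-3]: 8 consistent
W/I-1 aff ·: Ww|WW
W/I-2 aff ·: Ww|WW
W/II-1 aff I-1×I-2: Ww|WW
W/II-2 aff ·: Ww|WW
W/II-3 aff I-1×I-2: Ww|WW
W/II-4 aff ·: Ww|WW
W/III-1 aff II-1×II-2: Ww|WW
W/III-2 aff II-1×II-2: Ww|WW
W/III-3 aff II-4×II-3: Ww|WW
⇒ W over [I-1,I-2,II-1,II-2,II-3,II-4,III-1,III-2,III-3]: 288 consistent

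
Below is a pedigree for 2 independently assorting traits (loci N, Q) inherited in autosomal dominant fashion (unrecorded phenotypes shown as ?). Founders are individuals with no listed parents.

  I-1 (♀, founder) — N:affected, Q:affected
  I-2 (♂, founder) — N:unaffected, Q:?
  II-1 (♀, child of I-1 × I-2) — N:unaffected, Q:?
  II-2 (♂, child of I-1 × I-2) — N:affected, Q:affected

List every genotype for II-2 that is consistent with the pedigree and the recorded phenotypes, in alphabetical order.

N/I-1 aff ·: Nn
N/I-2 un ·: nn
N/II-1 un I-1×I-2: nn
N/II-2 aff I-1×I-2: Nn
⇒ N over [I-1,I-2,II-1,II-2]: 1 consistent
Q/I-1 aff ·: Qq|QQ
Q/I-2 ? ·: qq|Qq|QQ
Q/II-1 ? I-1×I-2: qq|Qq|QQ
Q/II-2 aff I-1×I-2: Qq|QQ
⇒ Q over [I-1,I-2,II-1,II-2]: 18 consistent

II-2 ∈ {Nn QQ, Nn Qq}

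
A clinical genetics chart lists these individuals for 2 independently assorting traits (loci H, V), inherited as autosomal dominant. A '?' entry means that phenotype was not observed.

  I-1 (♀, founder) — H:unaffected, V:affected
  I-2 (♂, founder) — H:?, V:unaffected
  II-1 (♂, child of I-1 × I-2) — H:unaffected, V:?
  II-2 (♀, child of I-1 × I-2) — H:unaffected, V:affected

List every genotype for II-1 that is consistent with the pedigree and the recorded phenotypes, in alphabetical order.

H/I-1 un ·: hh
H/I-2 ? ·: hh|Hh
H/II-1 un I-1×I-2: hh
H/II-2 un I-1×I-2: hh
⇒ H over [I-1,I-2,II-1,II-2]: 2 consistent
V/I-1 aff ·: Vv|VV
V/I-2 un ·: vv
V/II-1 ? I-1×I-2: vv|Vv
V/II-2 aff I-1×I-2: Vv
⇒ V over [I-1,I-2,II-1,II-2]: 3 consistent

II-1 ∈ {hh Vv, hh vv}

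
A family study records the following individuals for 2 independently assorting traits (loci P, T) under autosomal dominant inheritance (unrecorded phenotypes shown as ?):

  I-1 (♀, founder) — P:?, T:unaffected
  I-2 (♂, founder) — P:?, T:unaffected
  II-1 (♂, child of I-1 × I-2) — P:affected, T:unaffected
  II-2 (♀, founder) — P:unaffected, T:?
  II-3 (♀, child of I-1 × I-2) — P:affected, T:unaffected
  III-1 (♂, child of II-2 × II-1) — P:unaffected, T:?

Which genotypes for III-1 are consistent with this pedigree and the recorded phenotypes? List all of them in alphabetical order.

III-1 ∈ {pp Tt, pp tt}

P/I-1 ? ·: pp|Pp|PP
P/I-2 ? ·: pp|Pp|PP
P/II-1 aff I-1×I-2: Pp
P/II-2 un ·: pp
P/II-3 aff I-1×I-2: Pp|PP
P/III-1 un II-2×II-1: pp
⇒ P over [I-1,I-2,II-1,II-2,II-3,III-1]: 10 consistent
T/I-1 un ·: tt
T/I-2 un ·: tt
T/II-1 un I-1×I-2: tt
T/II-2 ? ·: tt|Tt|TT
T/II-3 un I-1×I-2: tt
T/III-1 ? II-2×II-1: tt|Tt
⇒ T over [I-1,I-2,II-1,II-2,II-3,III-1]: 4 consistent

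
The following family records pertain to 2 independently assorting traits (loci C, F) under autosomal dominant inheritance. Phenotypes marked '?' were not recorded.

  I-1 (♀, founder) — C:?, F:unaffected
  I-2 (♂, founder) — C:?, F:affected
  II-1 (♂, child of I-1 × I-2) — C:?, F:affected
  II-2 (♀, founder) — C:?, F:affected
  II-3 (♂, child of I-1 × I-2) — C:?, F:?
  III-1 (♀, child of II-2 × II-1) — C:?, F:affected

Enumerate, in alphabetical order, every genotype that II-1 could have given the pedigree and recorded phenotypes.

C/I-1 ? ·: cc|Cc|CC
C/I-2 ? ·: cc|Cc|CC
C/II-1 ? I-1×I-2: cc|Cc|CC
C/II-2 ? ·: cc|Cc|CC
C/II-3 ? I-1×I-2: cc|Cc|CC
C/III-1 ? II-2×II-1: cc|Cc|CC
⇒ C over [I-1,I-2,II-1,II-2,II-3,III-1]: 155 consistent
F/I-1 un ·: ff
F/I-2 aff ·: Ff|FF
F/II-1 aff I-1×I-2: Ff
F/II-2 aff ·: Ff|FF
F/II-3 ? I-1×I-2: ff|Ff
F/III-1 aff II-2×II-1: Ff|FF
⇒ F over [I-1,I-2,II-1,II-2,II-3,III-1]: 12 consistent

II-1 ∈ {CC Ff, Cc Ff, cc Ff}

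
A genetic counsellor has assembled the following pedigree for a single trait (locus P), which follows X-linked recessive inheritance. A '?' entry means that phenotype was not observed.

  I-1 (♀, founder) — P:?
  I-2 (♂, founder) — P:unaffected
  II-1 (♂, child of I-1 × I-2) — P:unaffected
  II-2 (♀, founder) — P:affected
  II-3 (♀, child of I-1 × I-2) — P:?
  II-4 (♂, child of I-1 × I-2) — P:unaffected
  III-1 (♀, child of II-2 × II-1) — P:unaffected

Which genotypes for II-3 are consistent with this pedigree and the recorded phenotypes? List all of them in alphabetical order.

II-3 ∈ {X^PX^P, X^PX^p}

P/I-1 ? ·: X^PX^P|X^PX^p
P/I-2 un ·: X^PY
P/II-1 un I-1×I-2: X^PY
P/II-2 aff ·: X^pX^p
P/II-3 ? I-1×I-2: X^PX^P|X^PX^p
P/II-4 un I-1×I-2: X^PY
P/III-1 un II-2×II-1: X^PX^p
⇒ P over [I-1,I-2,II-1,II-2,II-3,II-4,III-1]: 3 consistent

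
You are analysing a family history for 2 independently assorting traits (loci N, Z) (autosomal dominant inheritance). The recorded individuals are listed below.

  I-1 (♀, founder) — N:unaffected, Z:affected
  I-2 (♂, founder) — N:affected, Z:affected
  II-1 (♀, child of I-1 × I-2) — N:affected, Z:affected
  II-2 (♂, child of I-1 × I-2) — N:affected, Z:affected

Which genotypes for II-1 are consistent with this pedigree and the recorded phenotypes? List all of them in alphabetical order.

N/I-1 un ·: nn
N/I-2 aff ·: Nn|NN
N/II-1 aff I-1×I-2: Nn
N/II-2 aff I-1×I-2: Nn
⇒ N over [I-1,I-2,II-1,II-2]: 2 consistent
Z/I-1 aff ·: Zz|ZZ
Z/I-2 aff ·: Zz|ZZ
Z/II-1 aff I-1×I-2: Zz|ZZ
Z/II-2 aff I-1×I-2: Zz|ZZ
⇒ Z over [I-1,I-2,II-1,II-2]: 13 consistent

II-1 ∈ {Nn ZZ, Nn Zz}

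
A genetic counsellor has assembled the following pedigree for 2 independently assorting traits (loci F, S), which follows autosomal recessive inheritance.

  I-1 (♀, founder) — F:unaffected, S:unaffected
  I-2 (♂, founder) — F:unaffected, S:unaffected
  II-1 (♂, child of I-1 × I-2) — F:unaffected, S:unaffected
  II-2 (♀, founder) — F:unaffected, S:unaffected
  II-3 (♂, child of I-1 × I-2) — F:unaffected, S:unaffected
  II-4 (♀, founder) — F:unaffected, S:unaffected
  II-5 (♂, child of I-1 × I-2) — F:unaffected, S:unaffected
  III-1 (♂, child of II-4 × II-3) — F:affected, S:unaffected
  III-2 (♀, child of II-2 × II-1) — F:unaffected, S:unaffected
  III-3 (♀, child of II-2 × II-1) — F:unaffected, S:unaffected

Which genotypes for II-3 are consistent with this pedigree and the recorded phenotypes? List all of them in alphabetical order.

F/I-1 un ·: FF|Ff
F/I-2 un ·: FF|Ff
F/II-1 un I-1×I-2: FF|Ff
F/II-2 un ·: FF|Ff
F/II-3 un I-1×I-2: Ff
F/II-4 un ·: Ff
F/II-5 un I-1×I-2: FF|Ff
F/III-1 aff II-4×II-3: ff
F/III-2 un II-2×II-1: FF|Ff
F/III-3 un II-2×II-1: FF|Ff
⇒ F over [I-1,I-2,II-1,II-2,II-3,II-4,II-5,III-1,III-2,III-3]: 78 consistent
S/I-1 un ·: SS|Ss
S/I-2 un ·: SS|Ss
S/II-1 un I-1×I-2: SS|Ss
S/II-2 un ·: SS|Ss
S/II-3 un I-1×I-2: SS|Ss
S/II-4 un ·: SS|Ss
S/II-5 un I-1×I-2: SS|Ss
S/III-1 un II-4×II-3: SS|Ss
S/III-2 un II-2×II-1: SS|Ss
S/III-3 un II-2×II-1: SS|Ss
⇒ S over [I-1,I-2,II-1,II-2,II-3,II-4,II-5,III-1,III-2,III-3]: 561 consistent

II-3 ∈ {Ff SS, Ff Ss}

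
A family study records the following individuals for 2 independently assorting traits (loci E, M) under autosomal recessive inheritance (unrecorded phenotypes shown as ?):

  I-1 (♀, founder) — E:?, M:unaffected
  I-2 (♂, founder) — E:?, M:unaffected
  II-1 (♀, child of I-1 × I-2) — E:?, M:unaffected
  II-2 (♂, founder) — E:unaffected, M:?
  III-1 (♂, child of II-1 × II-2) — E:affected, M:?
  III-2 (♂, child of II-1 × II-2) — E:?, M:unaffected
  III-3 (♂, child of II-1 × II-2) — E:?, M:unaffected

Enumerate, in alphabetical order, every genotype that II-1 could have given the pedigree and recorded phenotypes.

E/I-1 ? ·: EE|Ee|ee
E/I-2 ? ·: EE|Ee|ee
E/II-1 ? I-1×I-2: Ee|ee
E/II-2 un ·: Ee
E/III-1 aff II-1×II-2: ee
E/III-2 ? II-1×II-2: EE|Ee|ee
E/III-3 ? II-1×II-2: EE|Ee|ee
⇒ E over [I-1,I-2,II-1,II-2,III-1,III-2,III-3]: 79 consistent
M/I-1 un ·: MM|Mm
M/I-2 un ·: MM|Mm
M/II-1 un I-1×I-2: MM|Mm
M/II-2 ? ·: MM|Mm|mm
M/III-1 ? II-1×II-2: MM|Mm|mm
M/III-2 un II-1×II-2: MM|Mm
M/III-3 un II-1×II-2: MM|Mm
⇒ M over [I-1,I-2,II-1,II-2,III-1,III-2,III-3]: 106 consistent

II-1 ∈ {Ee MM, Ee Mm, ee MM, ee Mm}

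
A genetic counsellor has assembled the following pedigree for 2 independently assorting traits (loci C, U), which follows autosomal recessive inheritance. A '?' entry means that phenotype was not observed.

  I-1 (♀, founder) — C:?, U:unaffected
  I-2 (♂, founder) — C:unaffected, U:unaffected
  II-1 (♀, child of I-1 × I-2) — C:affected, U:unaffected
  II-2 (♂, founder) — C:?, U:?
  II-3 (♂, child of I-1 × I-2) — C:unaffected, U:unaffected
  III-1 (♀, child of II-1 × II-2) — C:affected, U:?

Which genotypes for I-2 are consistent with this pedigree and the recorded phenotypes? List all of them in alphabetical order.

I-2 ∈ {Cc UU, Cc Uu}

C/I-1 ? ·: Cc|cc
C/I-2 un ·: Cc
C/II-1 aff I-1×I-2: cc
C/II-2 ? ·: Cc|cc
C/II-3 un I-1×I-2: CC|Cc
C/III-1 aff II-1×II-2: cc
⇒ C over [I-1,I-2,II-1,II-2,II-3,III-1]: 6 consistent
U/I-1 un ·: UU|Uu
U/I-2 un ·: UU|Uu
U/II-1 un I-1×I-2: UU|Uu
U/II-2 ? ·: UU|Uu|uu
U/II-3 un I-1×I-2: UU|Uu
U/III-1 ? II-1×II-2: UU|Uu|uu
⇒ U over [I-1,I-2,II-1,II-2,II-3,III-1]: 70 consistent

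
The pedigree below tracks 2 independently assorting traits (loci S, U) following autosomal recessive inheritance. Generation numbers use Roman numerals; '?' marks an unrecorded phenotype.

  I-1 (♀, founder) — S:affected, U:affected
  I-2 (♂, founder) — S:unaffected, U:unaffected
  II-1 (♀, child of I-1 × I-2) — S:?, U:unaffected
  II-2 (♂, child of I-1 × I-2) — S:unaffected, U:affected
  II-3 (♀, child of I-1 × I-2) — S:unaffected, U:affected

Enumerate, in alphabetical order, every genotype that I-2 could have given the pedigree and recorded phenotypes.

S/I-1 aff ·: ss
S/I-2 un ·: SS|Ss
S/II-1 ? I-1×I-2: Ss|ss
S/II-2 un I-1×I-2: Ss
S/II-3 un I-1×I-2: Ss
⇒ S over [I-1,I-2,II-1,II-2,II-3]: 3 consistent
U/I-1 aff ·: uu
U/I-2 un ·: Uu
U/II-1 un I-1×I-2: Uu
U/II-2 aff I-1×I-2: uu
U/II-3 aff I-1×I-2: uu
⇒ U over [I-1,I-2,II-1,II-2,II-3]: 1 consistent

I-2 ∈ {SS Uu, Ss Uu}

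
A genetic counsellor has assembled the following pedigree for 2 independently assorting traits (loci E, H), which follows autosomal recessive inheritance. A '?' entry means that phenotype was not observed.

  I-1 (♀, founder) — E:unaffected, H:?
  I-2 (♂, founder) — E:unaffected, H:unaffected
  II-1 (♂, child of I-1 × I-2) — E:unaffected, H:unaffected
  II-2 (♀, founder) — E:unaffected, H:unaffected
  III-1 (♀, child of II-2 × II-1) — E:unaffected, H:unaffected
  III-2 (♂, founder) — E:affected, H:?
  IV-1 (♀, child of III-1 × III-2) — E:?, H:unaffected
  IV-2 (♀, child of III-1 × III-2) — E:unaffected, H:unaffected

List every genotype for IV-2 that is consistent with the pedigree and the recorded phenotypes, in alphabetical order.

IV-2 ∈ {Ee HH, Ee Hh}

E/I-1 un ·: EE|Ee
E/I-2 un ·: EE|Ee
E/II-1 un I-1×I-2: EE|Ee
E/II-2 un ·: EE|Ee
E/III-1 un II-2×II-1: EE|Ee
E/III-2 aff ·: ee
E/IV-1 ? III-1×III-2: Ee|ee
E/IV-2 un III-1×III-2: Ee
⇒ E over [I-1,I-2,II-1,II-2,III-1,III-2,IV-1,IV-2]: 34 consistent
H/I-1 ? ·: HH|Hh|hh
H/I-2 un ·: HH|Hh
H/II-1 un I-1×I-2: HH|Hh
H/II-2 un ·: HH|Hh
H/III-1 un II-2×II-1: HH|Hh
H/III-2 ? ·: HH|Hh|hh
H/IV-1 un III-1×III-2: HH|Hh
H/IV-2 un III-1×III-2: HH|Hh
⇒ H over [I-1,I-2,II-1,II-2,III-1,III-2,IV-1,IV-2]: 234 consistent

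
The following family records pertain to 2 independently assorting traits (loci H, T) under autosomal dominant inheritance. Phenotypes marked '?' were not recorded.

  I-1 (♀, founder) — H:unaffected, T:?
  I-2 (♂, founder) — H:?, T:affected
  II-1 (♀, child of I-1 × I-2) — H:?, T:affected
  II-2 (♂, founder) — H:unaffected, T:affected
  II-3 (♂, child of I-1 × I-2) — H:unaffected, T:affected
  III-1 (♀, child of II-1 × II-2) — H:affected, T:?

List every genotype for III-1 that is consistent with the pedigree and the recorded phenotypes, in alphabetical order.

H/I-1 un ·: hh
H/I-2 ? ·: Hh
H/II-1 ? I-1×I-2: Hh
H/II-2 un ·: hh
H/II-3 un I-1×I-2: hh
H/III-1 aff II-1×II-2: Hh
⇒ H over [I-1,I-2,II-1,II-2,II-3,III-1]: 1 consistent
T/I-1 ? ·: tt|Tt|TT
T/I-2 aff ·: Tt|TT
T/II-1 aff I-1×I-2: Tt|TT
T/II-2 aff ·: Tt|TT
T/II-3 aff I-1×I-2: Tt|TT
T/III-1 ? II-1×II-2: tt|Tt|TT
⇒ T over [I-1,I-2,II-1,II-2,II-3,III-1]: 61 consistent

III-1 ∈ {Hh TT, Hh Tt, Hh tt}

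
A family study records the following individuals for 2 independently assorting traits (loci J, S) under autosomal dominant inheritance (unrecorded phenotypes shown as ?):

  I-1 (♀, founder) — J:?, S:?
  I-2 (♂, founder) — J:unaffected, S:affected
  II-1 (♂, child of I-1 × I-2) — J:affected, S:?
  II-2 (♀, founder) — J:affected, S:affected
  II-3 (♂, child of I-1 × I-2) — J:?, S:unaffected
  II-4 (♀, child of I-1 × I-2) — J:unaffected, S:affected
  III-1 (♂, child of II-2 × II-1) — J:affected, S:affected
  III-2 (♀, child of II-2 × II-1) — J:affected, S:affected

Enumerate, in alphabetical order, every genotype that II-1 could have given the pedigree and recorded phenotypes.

J/I-1 ? ·: Jj
J/I-2 un ·: jj
J/II-1 aff I-1×I-2: Jj
J/II-2 aff ·: Jj|JJ
J/II-3 ? I-1×I-2: jj|Jj
J/II-4 un I-1×I-2: jj
J/III-1 aff II-2×II-1: Jj|JJ
J/III-2 aff II-2×II-1: Jj|JJ
⇒ J over [I-1,I-2,II-1,II-2,II-3,II-4,III-1,III-2]: 16 consistent
S/I-1 ? ·: ss|Ss
S/I-2 aff ·: Ss
S/II-1 ? I-1×I-2: ss|Ss|SS
S/II-2 aff ·: Ss|SS
S/II-3 un I-1×I-2: ss
S/II-4 aff I-1×I-2: Ss|SS
S/III-1 aff II-2×II-1: Ss|SS
S/III-2 aff II-2×II-1: Ss|SS
⇒ S over [I-1,I-2,II-1,II-2,II-3,II-4,III-1,III-2]: 40 consistent

II-1 ∈ {Jj SS, Jj Ss, Jj ss}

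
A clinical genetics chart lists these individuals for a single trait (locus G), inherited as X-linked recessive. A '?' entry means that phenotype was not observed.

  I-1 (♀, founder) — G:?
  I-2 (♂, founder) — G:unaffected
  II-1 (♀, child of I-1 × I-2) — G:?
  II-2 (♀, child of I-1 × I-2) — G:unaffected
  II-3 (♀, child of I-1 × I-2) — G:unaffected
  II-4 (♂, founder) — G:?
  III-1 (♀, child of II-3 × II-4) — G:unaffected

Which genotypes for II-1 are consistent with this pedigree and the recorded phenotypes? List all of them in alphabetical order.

II-1 ∈ {X^GX^G, X^GX^g}

G/I-1 ? ·: X^GX^G|X^GX^g|X^gX^g
G/I-2 un ·: X^GY
G/II-1 ? I-1×I-2: X^GX^G|X^GX^g
G/II-2 un I-1×I-2: X^GX^G|X^GX^g
G/II-3 un I-1×I-2: X^GX^G|X^GX^g
G/II-4 ? ·: X^GY|X^gY
G/III-1 un II-3×II-4: X^GX^G|X^GX^g
⇒ G over [I-1,I-2,II-1,II-2,II-3,II-4,III-1]: 25 consistent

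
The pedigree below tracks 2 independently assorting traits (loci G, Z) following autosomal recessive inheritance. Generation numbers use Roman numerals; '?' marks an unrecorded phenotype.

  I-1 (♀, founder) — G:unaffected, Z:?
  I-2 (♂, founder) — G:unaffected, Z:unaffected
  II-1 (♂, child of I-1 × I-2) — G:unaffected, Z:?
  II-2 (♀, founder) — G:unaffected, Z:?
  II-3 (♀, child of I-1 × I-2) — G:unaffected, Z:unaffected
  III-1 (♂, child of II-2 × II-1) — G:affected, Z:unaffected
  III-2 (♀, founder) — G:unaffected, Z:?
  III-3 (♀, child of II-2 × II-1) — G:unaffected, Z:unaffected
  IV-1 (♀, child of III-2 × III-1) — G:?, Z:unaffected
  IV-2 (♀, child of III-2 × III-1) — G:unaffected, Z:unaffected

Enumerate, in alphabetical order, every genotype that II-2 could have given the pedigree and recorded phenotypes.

II-2 ∈ {Gg ZZ, Gg Zz, Gg zz}

G/I-1 un ·: GG|Gg
G/I-2 un ·: GG|Gg
G/II-1 un I-1×I-2: Gg
G/II-2 un ·: Gg
G/II-3 un I-1×I-2: GG|Gg
G/III-1 aff II-2×II-1: gg
G/III-2 un ·: GG|Gg
G/III-3 un II-2×II-1: GG|Gg
G/IV-1 ? III-2×III-1: Gg|gg
G/IV-2 un III-2×III-1: Gg
⇒ G over [I-1,I-2,II-1,II-2,II-3,III-1,III-2,III-3,IV-1,IV-2]: 36 consistent
Z/I-1 ? ·: ZZ|Zz|zz
Z/I-2 un ·: ZZ|Zz
Z/II-1 ? I-1×I-2: ZZ|Zz|zz
Z/II-2 ? ·: ZZ|Zz|zz
Z/II-3 un I-1×I-2: ZZ|Zz
Z/III-1 un II-2×II-1: ZZ|Zz
Z/III-2 ? ·: ZZ|Zz|zz
Z/III-3 un II-2×II-1: ZZ|Zz
Z/IV-1 un III-2×III-1: ZZ|Zz
Z/IV-2 un III-2×III-1: ZZ|Zz
⇒ Z over [I-1,I-2,II-1,II-2,II-3,III-1,III-2,III-3,IV-1,IV-2]: 921 consistent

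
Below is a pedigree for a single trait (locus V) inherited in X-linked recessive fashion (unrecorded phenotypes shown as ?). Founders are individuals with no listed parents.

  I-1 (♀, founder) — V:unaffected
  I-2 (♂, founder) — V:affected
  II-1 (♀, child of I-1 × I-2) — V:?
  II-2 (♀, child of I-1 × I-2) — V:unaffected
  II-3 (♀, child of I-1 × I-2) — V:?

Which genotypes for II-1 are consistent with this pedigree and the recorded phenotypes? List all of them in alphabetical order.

II-1 ∈ {X^VX^v, X^vX^v}

V/I-1 un ·: X^VX^V|X^VX^v
V/I-2 aff ·: X^vY
V/II-1 ? I-1×I-2: X^VX^v|X^vX^v
V/II-2 un I-1×I-2: X^VX^v
V/II-3 ? I-1×I-2: X^VX^v|X^vX^v
⇒ V over [I-1,I-2,II-1,II-2,II-3]: 5 consistent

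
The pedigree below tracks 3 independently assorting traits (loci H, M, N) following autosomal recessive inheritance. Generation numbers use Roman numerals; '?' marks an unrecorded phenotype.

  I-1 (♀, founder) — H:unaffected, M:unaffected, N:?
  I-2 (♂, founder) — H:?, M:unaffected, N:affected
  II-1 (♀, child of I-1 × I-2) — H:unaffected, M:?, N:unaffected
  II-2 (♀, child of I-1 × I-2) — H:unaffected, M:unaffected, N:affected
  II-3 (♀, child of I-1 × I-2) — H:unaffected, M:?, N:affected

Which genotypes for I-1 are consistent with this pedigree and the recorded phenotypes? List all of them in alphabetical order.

I-1 ∈ {HH MM Nn, HH Mm Nn, Hh MM Nn, Hh Mm Nn}

H/I-1 un ·: HH|Hh
H/I-2 ? ·: HH|Hh|hh
H/II-1 un I-1×I-2: HH|Hh
H/II-2 un I-1×I-2: HH|Hh
H/II-3 un I-1×I-2: HH|Hh
⇒ H over [I-1,I-2,II-1,II-2,II-3]: 27 consistent
M/I-1 un ·: MM|Mm
M/I-2 un ·: MM|Mm
M/II-1 ? I-1×I-2: MM|Mm|mm
M/II-2 un I-1×I-2: MM|Mm
M/II-3 ? I-1×I-2: MM|Mm|mm
⇒ M over [I-1,I-2,II-1,II-2,II-3]: 35 consistent
N/I-1 ? ·: Nn
N/I-2 aff ·: nn
N/II-1 un I-1×I-2: Nn
N/II-2 aff I-1×I-2: nn
N/II-3 aff I-1×I-2: nn
⇒ N over [I-1,I-2,II-1,II-2,II-3]: 1 consistent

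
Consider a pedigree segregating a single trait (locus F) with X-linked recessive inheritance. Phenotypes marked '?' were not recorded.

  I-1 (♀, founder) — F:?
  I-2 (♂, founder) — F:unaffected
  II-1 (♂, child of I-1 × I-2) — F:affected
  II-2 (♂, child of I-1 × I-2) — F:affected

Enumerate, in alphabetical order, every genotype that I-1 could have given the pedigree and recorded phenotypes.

F/I-1 ? ·: X^FX^f|X^fX^f
F/I-2 un ·: X^FY
F/II-1 aff I-1×I-2: X^fY
F/II-2 aff I-1×I-2: X^fY
⇒ F over [I-1,I-2,II-1,II-2]: 2 consistent

I-1 ∈ {X^FX^f, X^fX^f}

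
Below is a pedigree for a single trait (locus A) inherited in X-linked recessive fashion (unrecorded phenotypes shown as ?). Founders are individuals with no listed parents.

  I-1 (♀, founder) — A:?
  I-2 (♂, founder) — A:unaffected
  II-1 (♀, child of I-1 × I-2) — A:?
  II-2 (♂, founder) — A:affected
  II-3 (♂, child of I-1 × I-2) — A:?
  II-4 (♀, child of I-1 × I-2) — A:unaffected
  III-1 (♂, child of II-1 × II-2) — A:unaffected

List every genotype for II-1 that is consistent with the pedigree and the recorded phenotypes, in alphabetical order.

A/I-1 ? ·: X^AX^A|X^AX^a|X^aX^a
A/I-2 un ·: X^AY
A/II-1 ? I-1×I-2: X^AX^A|X^AX^a
A/II-2 aff ·: X^aY
A/II-3 ? I-1×I-2: X^AY|X^aY
A/II-4 un I-1×I-2: X^AX^A|X^AX^a
A/III-1 un II-1×II-2: X^AY
⇒ A over [I-1,I-2,II-1,II-2,II-3,II-4,III-1]: 10 consistent

II-1 ∈ {X^AX^A, X^AX^a}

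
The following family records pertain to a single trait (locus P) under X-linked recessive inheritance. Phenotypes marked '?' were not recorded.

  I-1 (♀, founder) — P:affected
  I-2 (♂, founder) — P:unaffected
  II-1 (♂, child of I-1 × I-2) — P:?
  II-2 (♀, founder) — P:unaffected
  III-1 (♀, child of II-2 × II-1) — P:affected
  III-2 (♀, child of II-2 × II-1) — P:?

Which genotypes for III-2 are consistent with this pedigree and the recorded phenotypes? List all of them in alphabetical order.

III-2 ∈ {X^PX^p, X^pX^p}

P/I-1 aff ·: X^pX^p
P/I-2 un ·: X^PY
P/II-1 ? I-1×I-2: X^pY
P/II-2 un ·: X^PX^p
P/III-1 aff II-2×II-1: X^pX^p
P/III-2 ? II-2×II-1: X^PX^p|X^pX^p
⇒ P over [I-1,I-2,II-1,II-2,III-1,III-2]: 2 consistent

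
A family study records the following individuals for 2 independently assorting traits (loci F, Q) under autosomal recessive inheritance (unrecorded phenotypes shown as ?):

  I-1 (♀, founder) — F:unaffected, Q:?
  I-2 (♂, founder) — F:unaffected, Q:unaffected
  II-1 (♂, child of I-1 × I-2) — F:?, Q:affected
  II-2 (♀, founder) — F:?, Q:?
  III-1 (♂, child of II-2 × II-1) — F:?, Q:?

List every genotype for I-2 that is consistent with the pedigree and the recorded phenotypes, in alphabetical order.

F/I-1 un ·: FF|Ff
F/I-2 un ·: FF|Ff
F/II-1 ? I-1×I-2: FF|Ff|ff
F/II-2 ? ·: FF|Ff|ff
F/III-1 ? II-2×II-1: FF|Ff|ff
⇒ F over [I-1,I-2,II-1,II-2,III-1]: 41 consistent
Q/I-1 ? ·: Qq|qq
Q/I-2 un ·: Qq
Q/II-1 aff I-1×I-2: qq
Q/II-2 ? ·: QQ|Qq|qq
Q/III-1 ? II-2×II-1: Qq|qq
⇒ Q over [I-1,I-2,II-1,II-2,III-1]: 8 consistent

I-2 ∈ {FF Qq, Ff Qq}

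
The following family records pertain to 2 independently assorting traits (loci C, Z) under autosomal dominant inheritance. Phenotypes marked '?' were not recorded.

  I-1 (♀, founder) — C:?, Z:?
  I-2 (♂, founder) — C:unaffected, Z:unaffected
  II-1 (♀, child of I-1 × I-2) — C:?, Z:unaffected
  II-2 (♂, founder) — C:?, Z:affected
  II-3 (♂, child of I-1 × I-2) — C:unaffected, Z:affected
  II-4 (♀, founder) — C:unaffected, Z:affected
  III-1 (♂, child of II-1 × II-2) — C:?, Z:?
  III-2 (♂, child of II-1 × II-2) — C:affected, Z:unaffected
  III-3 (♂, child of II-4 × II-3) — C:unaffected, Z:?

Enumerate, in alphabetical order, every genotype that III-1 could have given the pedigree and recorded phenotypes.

C/I-1 ? ·: cc|Cc
C/I-2 un ·: cc
C/II-1 ? I-1×I-2: cc|Cc
C/II-2 ? ·: cc|Cc|CC
C/II-3 un I-1×I-2: cc
C/II-4 un ·: cc
C/III-1 ? II-1×II-2: cc|Cc|CC
C/III-2 aff II-1×II-2: Cc|CC
C/III-3 un II-4×II-3: cc
⇒ C over [I-1,I-2,II-1,II-2,II-3,II-4,III-1,III-2,III-3]: 18 consistent
Z/I-1 ? ·: Zz
Z/I-2 un ·: zz
Z/II-1 un I-1×I-2: zz
Z/II-2 aff ·: Zz
Z/II-3 aff I-1×I-2: Zz
Z/II-4 aff ·: Zz|ZZ
Z/III-1 ? II-1×II-2: zz|Zz
Z/III-2 un II-1×II-2: zz
Z/III-3 ? II-4×II-3: zz|Zz|ZZ
⇒ Z over [I-1,I-2,II-1,II-2,II-3,II-4,III-1,III-2,III-3]: 10 consistent

III-1 ∈ {CC Zz, CC zz, Cc Zz, Cc zz, cc Zz, cc zz}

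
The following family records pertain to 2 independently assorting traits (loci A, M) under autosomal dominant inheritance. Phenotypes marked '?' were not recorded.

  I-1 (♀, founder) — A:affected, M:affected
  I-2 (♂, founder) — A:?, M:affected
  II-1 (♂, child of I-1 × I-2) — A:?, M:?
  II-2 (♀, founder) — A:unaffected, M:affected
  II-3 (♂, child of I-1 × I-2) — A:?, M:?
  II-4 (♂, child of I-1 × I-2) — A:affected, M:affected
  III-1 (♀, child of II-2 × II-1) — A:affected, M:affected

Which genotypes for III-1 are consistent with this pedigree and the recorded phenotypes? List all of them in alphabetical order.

III-1 ∈ {Aa MM, Aa Mm}

A/I-1 aff ·: Aa|AA
A/I-2 ? ·: aa|Aa|AA
A/II-1 ? I-1×I-2: Aa|AA
A/II-2 un ·: aa
A/II-3 ? I-1×I-2: aa|Aa|AA
A/II-4 aff I-1×I-2: Aa|AA
A/III-1 aff II-2×II-1: Aa
⇒ A over [I-1,I-2,II-1,II-2,II-3,II-4,III-1]: 32 consistent
M/I-1 aff ·: Mm|MM
M/I-2 aff ·: Mm|MM
M/II-1 ? I-1×I-2: mm|Mm|MM
M/II-2 aff ·: Mm|MM
M/II-3 ? I-1×I-2: mm|Mm|MM
M/II-4 aff I-1×I-2: Mm|MM
M/III-1 aff II-2×II-1: Mm|MM
⇒ M over [I-1,I-2,II-1,II-2,II-3,II-4,III-1]: 113 consistent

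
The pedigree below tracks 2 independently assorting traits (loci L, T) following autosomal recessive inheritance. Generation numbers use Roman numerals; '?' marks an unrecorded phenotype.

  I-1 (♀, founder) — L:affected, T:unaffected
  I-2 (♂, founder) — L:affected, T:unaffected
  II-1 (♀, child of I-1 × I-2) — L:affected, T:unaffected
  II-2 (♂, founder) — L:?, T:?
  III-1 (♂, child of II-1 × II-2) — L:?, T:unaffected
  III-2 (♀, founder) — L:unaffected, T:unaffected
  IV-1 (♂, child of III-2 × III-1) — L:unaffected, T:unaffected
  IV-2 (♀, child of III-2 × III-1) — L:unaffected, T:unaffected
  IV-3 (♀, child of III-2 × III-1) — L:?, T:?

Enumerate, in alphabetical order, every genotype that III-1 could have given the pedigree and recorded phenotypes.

L/I-1 aff ·: ll
L/I-2 aff ·: ll
L/II-1 aff I-1×I-2: ll
L/II-2 ? ·: LL|Ll|ll
L/III-1 ? II-1×II-2: Ll|ll
L/III-2 un ·: LL|Ll
L/IV-1 un III-2×III-1: LL|Ll
L/IV-2 un III-2×III-1: LL|Ll
L/IV-3 ? III-2×III-1: LL|Ll|ll
⇒ L over [I-1,I-2,II-1,II-2,III-1,III-2,IV-1,IV-2,IV-3]: 46 consistent
T/I-1 un ·: TT|Tt
T/I-2 un ·: TT|Tt
T/II-1 un I-1×I-2: TT|Tt
T/II-2 ? ·: TT|Tt|tt
T/III-1 un II-1×II-2: TT|Tt
T/III-2 un ·: TT|Tt
T/IV-1 un III-2×III-1: TT|Tt
T/IV-2 un III-2×III-1: TT|Tt
T/IV-3 ? III-2×III-1: TT|Tt|tt
⇒ T over [I-1,I-2,II-1,II-2,III-1,III-2,IV-1,IV-2,IV-3]: 466 consistent

III-1 ∈ {Ll TT, Ll Tt, ll TT, ll Tt}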